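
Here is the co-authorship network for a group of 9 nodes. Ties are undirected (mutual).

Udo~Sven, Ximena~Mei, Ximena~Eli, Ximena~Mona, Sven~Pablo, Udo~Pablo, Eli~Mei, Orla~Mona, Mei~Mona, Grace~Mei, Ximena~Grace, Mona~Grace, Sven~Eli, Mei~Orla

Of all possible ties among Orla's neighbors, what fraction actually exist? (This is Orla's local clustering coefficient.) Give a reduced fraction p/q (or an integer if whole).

Orla's neighbors: Mei and Mona (k = 2).
Possible neighbor pairs: C(2,2) = 1. Edges among them: Mei–Mona → e = 1.
Clustering(Orla) = 1/1.

1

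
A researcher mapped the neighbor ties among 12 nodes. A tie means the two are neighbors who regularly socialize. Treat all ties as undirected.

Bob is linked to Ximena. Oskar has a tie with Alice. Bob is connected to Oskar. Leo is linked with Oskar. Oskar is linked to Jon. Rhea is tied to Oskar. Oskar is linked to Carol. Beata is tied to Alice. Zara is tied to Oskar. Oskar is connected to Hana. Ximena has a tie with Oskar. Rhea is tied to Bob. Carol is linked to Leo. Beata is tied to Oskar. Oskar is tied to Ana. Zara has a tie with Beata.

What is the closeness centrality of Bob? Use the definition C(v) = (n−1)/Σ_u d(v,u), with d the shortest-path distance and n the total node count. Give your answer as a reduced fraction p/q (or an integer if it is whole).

11/19

Distances from Bob: Alice:2, Ana:2, Beata:2, Carol:2, Hana:2, Jon:2, Leo:2, Oskar:1, Rhea:1, Ximena:1, Zara:2. Sum = 19.
n = 12, so closeness = 11/19.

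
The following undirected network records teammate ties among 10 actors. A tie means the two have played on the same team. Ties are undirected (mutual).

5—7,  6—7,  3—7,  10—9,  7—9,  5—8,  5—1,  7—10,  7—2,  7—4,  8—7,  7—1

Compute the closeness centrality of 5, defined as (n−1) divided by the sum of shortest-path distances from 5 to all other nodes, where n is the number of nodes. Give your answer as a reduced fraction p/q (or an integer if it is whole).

Distances from 5: 1:1, 2:2, 3:2, 4:2, 6:2, 7:1, 8:1, 9:2, 10:2. Sum = 15.
n = 10, so closeness = 9/15 = 3/5.

3/5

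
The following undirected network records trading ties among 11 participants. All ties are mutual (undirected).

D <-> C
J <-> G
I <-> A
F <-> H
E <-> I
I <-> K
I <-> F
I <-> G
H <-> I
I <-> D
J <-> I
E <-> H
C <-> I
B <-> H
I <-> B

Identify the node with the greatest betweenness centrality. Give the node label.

Unnormalized betweenness of each node: A:0, B:0, C:0, D:0, E:0, F:0, G:0, H:3/2, I:77/2, J:0, K:0.
I has the largest value, 77/2, making it the main broker — the node through which the most shortest paths run.

I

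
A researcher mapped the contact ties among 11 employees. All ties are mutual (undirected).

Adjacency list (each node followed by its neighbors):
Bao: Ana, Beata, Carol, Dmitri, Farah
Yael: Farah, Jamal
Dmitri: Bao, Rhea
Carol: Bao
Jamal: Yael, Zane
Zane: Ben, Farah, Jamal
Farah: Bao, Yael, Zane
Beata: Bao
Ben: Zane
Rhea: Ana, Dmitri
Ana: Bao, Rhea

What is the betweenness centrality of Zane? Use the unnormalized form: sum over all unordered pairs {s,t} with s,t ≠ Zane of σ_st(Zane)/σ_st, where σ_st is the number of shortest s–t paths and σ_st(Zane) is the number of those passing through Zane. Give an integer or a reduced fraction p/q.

25/2

Pairs whose geodesics pass through Zane — Rhea–Jamal: 2/4; Rhea–Ben: 2/2; Jamal–Carol: 1/2; Jamal–Farah: 1/2; Jamal–Ana: 1/2; Jamal–Bao: 1/2; Jamal–Dmitri: 1/2; Jamal–Ben: 1; Jamal–Beata: 1/2; Carol–Ben: 1; Farah–Ben: 1; Yael–Ben: 2/2; Ana–Ben: 1; Bao–Ben: 1 … (+2 more pairs).
All other pairs contribute 0.
Summing the contributions gives betweenness(Zane) = 25/2.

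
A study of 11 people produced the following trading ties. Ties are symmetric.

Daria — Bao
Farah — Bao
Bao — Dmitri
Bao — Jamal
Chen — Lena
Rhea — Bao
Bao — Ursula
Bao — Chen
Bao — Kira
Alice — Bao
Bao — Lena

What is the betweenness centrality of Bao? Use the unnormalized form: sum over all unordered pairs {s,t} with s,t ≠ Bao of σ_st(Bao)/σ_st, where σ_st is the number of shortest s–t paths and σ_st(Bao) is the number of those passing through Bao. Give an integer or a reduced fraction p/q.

44

Pairs whose geodesics pass through Bao — Lena–Ursula: 1; Lena–Jamal: 1; Lena–Daria: 1; Lena–Rhea: 1; Lena–Dmitri: 1; Lena–Farah: 1; Lena–Alice: 1; Lena–Kira: 1; Ursula–Chen: 1; Ursula–Jamal: 1; Ursula–Daria: 1; Ursula–Rhea: 1; Ursula–Dmitri: 1; Ursula–Farah: 1 … (+30 more pairs).
All other pairs contribute 0.
Summing the contributions gives betweenness(Bao) = 44.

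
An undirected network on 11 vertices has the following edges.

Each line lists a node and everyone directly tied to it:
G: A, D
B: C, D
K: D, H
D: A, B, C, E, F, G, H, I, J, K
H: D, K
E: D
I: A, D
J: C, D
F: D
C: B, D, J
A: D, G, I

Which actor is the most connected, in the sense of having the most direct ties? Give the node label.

D

Degrees — A:3, B:2, C:3, D:10, E:1, F:1, G:2, H:2, I:2, J:2, K:2.
The maximum is 10, attained only by D.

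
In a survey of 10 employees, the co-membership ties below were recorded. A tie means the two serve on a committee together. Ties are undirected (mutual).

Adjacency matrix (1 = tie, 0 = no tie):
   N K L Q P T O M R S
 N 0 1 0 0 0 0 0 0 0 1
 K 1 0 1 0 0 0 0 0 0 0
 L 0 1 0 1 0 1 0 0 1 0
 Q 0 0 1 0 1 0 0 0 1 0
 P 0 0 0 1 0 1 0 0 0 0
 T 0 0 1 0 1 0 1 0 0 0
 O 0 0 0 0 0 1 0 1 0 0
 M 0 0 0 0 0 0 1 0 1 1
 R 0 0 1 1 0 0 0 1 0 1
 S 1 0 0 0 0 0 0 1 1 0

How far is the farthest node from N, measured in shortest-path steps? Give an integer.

Distances from N: K:1, L:2, M:2, O:3, P:4, Q:3, R:2, S:1, T:3.
The largest is 4 (to P), so the eccentricity of N is 4.

4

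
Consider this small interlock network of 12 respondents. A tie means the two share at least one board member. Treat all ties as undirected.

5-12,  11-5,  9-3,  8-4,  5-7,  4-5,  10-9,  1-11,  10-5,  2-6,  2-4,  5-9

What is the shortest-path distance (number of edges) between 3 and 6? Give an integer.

5

One shortest route is 3 – 9 – 5 – 4 – 2 – 6, which uses 5 edges, and at distance 4 from 3 we only reach {1, 2, 8}, which does not include 6. So d(3,6) = 5.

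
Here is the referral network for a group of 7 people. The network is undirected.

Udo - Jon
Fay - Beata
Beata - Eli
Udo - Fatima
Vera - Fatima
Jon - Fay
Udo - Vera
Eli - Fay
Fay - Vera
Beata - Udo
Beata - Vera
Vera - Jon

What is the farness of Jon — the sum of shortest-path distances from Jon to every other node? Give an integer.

Distances from Jon: Beata:2, Eli:2, Fatima:2, Fay:1, Udo:1, Vera:1.
Sum = 2 + 2 + 2 + 1 + 1 + 1 = 9.

9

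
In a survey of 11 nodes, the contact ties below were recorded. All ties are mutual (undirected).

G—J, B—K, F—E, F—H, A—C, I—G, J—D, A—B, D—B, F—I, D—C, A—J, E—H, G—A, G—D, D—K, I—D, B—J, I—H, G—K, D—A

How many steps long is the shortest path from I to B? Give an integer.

2

One shortest route is I – D – B, which uses 2 edges, and I and B are not directly tied, so nothing shorter exists. So d(I,B) = 2.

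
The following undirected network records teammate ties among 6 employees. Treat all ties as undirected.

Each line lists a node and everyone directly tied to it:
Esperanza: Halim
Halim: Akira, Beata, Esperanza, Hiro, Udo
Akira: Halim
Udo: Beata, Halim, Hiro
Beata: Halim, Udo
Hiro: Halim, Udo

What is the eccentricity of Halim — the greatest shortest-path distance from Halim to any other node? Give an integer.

Distances from Halim: Akira:1, Beata:1, Esperanza:1, Hiro:1, Udo:1.
The largest is 1 (to Esperanza, Beata, Udo, Hiro, and Akira), so the eccentricity of Halim is 1.

1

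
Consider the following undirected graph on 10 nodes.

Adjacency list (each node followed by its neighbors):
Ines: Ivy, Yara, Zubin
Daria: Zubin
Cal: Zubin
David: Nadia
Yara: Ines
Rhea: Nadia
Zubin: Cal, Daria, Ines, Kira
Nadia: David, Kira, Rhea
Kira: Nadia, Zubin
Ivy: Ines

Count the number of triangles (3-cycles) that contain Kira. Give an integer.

Kira's neighbors are Nadia and Zubin, but none of them are tied to each other, so no triangle contains Kira.

0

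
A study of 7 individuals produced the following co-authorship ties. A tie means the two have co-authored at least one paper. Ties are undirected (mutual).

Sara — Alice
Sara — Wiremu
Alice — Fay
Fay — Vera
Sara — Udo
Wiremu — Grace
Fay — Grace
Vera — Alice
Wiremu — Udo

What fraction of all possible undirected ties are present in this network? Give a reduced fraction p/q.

There are 9 edges and 7 nodes, so the maximum possible is C(7,2) = 21.
Density = 9/21 = 3/7.

3/7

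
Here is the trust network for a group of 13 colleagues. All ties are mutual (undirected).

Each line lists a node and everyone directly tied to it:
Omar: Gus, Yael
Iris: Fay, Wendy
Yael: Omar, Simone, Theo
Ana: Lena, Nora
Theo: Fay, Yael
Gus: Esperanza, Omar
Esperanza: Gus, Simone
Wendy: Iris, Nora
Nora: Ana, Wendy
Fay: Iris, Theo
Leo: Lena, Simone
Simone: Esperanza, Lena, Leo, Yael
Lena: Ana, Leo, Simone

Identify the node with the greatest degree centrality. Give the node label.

Simone

Degrees — Ana:2, Esperanza:2, Fay:2, Gus:2, Iris:2, Lena:3, Leo:2, Nora:2, Omar:2, Simone:4, Theo:2, Wendy:2, Yael:3.
The maximum is 4, attained only by Simone.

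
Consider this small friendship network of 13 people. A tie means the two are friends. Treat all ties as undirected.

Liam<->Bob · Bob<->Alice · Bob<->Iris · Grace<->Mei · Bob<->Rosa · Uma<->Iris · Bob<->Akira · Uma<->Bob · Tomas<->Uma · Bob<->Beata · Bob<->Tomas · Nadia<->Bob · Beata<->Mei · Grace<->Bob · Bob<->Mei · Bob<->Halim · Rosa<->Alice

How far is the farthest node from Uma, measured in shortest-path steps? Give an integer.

Distances from Uma: Akira:2, Alice:2, Beata:2, Bob:1, Grace:2, Halim:2, Iris:1, Liam:2, Mei:2, Nadia:2, Rosa:2, Tomas:1.
The largest is 2 (to Mei, Rosa, Beata, Halim, Nadia, Akira, Alice, Liam, and Grace), so the eccentricity of Uma is 2.

2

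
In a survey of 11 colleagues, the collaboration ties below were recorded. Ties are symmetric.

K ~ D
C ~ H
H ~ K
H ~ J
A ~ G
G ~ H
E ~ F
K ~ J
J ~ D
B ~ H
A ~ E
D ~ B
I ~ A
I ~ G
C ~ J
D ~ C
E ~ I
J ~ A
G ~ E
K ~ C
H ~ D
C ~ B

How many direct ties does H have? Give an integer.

H is directly tied to B, C, D, G, J, and K. That is 6 neighbors, so the degree of H is 6.

6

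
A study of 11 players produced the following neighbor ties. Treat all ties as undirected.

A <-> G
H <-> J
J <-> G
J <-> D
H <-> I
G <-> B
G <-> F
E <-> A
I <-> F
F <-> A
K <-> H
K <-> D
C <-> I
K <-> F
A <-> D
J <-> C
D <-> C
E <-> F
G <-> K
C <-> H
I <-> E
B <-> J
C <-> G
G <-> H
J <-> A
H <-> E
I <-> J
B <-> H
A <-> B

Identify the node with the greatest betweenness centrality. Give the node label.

H

Unnormalized betweenness of each node: A:17/4, B:1/4, C:4/3, D:4/3, E:5/6, F:9/4, G:4, H:59/12, I:23/12, J:43/12, K:4/3.
H has the largest value, 59/12, making it the main broker — the node through which the most shortest paths run.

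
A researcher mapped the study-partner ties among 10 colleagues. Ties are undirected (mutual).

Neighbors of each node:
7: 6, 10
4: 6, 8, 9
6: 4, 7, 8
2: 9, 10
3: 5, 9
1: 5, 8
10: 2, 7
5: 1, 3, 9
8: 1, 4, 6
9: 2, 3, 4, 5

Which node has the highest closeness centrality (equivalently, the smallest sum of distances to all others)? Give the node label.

9

Farness (sum of distances to all others) for each node — 1:20, 2:19, 3:21, 4:16, 5:19, 6:18, 7:22, 8:18, 9:15, 10:22.
The smallest farness is 15, for 9, so 9 has the highest closeness.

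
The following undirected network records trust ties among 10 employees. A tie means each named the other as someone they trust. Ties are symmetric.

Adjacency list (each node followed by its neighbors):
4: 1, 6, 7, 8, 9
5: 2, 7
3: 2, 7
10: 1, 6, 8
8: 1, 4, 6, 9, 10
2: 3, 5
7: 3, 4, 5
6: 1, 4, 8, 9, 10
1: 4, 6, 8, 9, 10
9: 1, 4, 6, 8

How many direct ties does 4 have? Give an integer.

4 is directly tied to 1, 6, 7, 8, and 9. That is 5 neighbors, so the degree of 4 is 5.

5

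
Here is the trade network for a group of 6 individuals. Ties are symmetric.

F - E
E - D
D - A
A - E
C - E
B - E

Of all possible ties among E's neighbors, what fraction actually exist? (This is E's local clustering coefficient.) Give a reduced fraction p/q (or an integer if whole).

E's neighbors: A, B, C, D, and F (k = 5).
Possible neighbor pairs: C(5,2) = 10. Edges among them: A–D → e = 1.
Clustering(E) = 1/10.

1/10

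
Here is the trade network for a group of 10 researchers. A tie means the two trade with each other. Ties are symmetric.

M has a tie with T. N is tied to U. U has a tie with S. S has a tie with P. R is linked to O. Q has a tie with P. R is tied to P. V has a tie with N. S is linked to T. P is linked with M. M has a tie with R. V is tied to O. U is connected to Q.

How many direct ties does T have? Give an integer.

2

T is directly tied to M and S. That is 2 neighbors, so the degree of T is 2.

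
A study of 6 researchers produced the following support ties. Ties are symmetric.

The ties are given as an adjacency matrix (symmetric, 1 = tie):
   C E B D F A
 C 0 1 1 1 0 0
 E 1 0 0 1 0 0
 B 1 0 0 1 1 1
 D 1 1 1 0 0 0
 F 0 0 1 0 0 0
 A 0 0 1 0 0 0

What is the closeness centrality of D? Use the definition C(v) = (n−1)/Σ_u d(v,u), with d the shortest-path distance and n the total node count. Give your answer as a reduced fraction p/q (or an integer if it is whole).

5/7

Distances from D: A:2, B:1, C:1, E:1, F:2. Sum = 7.
n = 6, so closeness = 5/7.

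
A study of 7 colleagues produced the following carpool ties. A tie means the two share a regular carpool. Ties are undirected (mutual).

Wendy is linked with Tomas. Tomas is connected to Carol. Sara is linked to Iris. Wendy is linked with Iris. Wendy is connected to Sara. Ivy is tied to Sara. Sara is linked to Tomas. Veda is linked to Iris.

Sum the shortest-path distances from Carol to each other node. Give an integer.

Distances from Carol: Iris:3, Ivy:3, Sara:2, Tomas:1, Veda:4, Wendy:2.
Sum = 3 + 3 + 2 + 1 + 4 + 2 = 15.

15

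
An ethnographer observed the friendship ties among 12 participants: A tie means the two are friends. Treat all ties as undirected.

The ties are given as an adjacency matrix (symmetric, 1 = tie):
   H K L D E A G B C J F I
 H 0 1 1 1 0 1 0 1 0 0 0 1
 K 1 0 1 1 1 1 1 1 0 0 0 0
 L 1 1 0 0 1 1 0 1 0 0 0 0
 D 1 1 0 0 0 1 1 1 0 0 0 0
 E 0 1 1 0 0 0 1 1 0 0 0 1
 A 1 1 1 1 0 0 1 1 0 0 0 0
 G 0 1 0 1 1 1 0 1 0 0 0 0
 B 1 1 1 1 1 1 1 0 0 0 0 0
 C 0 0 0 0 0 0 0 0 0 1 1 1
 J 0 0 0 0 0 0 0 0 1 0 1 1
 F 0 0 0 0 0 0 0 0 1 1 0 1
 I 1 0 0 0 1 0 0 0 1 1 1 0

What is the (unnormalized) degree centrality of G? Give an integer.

G is directly tied to A, B, D, E, and K. That is 5 neighbors, so the degree of G is 5.

5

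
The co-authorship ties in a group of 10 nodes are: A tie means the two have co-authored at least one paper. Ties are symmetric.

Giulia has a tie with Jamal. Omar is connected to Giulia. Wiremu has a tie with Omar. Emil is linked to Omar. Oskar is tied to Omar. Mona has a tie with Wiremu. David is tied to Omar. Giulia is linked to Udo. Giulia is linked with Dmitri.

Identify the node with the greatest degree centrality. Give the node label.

Omar

Degrees — David:1, Dmitri:1, Emil:1, Giulia:4, Jamal:1, Mona:1, Omar:5, Oskar:1, Udo:1, Wiremu:2.
The maximum is 5, attained only by Omar.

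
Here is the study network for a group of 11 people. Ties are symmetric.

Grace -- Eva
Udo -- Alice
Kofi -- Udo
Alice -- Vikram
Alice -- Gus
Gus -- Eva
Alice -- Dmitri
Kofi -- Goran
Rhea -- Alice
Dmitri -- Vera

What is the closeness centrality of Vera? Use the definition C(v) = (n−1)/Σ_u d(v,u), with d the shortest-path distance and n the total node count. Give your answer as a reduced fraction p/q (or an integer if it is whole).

10/33

Distances from Vera: Alice:2, Dmitri:1, Eva:4, Goran:5, Grace:5, Gus:3, Kofi:4, Rhea:3, Udo:3, Vikram:3. Sum = 33.
n = 11, so closeness = 10/33.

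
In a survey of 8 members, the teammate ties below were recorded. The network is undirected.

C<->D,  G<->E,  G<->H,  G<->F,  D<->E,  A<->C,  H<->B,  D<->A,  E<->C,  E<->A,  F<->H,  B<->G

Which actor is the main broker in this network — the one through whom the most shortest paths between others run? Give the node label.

Unnormalized betweenness of each node: A:0, B:0, C:0, D:0, E:12, F:0, G:25/2, H:1/2.
G has the largest value, 25/2, making it the main broker — the node through which the most shortest paths run.

G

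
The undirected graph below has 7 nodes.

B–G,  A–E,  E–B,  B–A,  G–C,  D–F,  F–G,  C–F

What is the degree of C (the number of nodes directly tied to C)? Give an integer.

C is directly tied to F and G. That is 2 neighbors, so the degree of C is 2.

2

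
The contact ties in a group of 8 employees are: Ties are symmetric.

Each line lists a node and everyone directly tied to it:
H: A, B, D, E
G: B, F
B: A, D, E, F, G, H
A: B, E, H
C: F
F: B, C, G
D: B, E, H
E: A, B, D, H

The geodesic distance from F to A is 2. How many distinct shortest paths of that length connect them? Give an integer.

1

The shortest distance is 2, and the only length-2 path is F–B–A. So there is exactly 1 shortest path.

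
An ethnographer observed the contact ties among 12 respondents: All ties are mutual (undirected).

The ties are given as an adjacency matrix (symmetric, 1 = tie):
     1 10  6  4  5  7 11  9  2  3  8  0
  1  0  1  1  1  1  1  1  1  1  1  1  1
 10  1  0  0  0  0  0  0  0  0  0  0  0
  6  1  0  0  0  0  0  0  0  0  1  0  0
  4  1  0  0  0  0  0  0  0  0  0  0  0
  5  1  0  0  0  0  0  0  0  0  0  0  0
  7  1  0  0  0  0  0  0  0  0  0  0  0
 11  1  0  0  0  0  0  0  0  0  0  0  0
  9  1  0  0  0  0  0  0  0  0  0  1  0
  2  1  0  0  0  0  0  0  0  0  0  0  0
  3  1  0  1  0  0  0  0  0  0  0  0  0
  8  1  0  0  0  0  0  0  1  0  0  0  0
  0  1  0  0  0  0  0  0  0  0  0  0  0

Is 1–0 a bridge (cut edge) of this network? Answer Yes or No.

Without the 1–0 edge there is no alternate route between 1 and 0, so the network disconnects. It is a bridge.

Yes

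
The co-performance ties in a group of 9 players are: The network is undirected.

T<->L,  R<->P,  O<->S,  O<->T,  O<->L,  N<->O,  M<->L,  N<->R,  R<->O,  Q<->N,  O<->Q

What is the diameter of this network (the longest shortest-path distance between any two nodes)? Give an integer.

4

Eccentricity of each node (its greatest distance to any other): L:3, M:4, N:3, O:2, P:4, Q:3, R:3, S:3, T:3.
The maximum eccentricity is 4, realized for instance by the pair M–P via M – L – O – R – P. So the diameter is 4.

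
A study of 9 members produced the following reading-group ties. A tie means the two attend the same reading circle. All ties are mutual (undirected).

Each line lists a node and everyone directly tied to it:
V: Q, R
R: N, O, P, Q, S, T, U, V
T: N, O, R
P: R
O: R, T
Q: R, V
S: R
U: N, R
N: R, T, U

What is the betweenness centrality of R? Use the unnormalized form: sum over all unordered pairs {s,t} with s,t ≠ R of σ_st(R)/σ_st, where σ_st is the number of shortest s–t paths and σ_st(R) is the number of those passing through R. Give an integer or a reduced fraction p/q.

23

Pairs whose geodesics pass through R — T–U: 1/2; T–Q: 1; T–S: 1; T–V: 1; T–P: 1; U–Q: 1; U–O: 1; U–S: 1; U–V: 1; U–P: 1; Q–O: 1; Q–S: 1; Q–N: 1; Q–P: 1 … (+10 more pairs).
All other pairs contribute 0.
Summing the contributions gives betweenness(R) = 23.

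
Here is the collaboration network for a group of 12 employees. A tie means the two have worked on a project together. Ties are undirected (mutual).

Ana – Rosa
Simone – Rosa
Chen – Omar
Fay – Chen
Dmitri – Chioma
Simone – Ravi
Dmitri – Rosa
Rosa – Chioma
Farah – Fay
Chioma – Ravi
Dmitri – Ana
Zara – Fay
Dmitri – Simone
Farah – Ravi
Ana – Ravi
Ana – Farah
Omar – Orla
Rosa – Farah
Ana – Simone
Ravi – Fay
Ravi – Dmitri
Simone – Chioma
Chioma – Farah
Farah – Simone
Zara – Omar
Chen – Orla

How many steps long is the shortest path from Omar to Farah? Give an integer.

3

One shortest route is Omar – Zara – Fay – Farah, which uses 3 edges, and at distance 2 from Omar we only reach {Fay}, which does not include Farah. So d(Omar,Farah) = 3.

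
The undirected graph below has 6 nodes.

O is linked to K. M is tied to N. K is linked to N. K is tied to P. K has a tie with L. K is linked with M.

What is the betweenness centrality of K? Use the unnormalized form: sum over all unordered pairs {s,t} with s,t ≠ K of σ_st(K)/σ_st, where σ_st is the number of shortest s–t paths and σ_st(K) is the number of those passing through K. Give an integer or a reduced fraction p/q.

9

Pairs whose geodesics pass through K — M–O: 1; M–L: 1; M–P: 1; O–N: 1; O–L: 1; O–P: 1; N–L: 1; N–P: 1; L–P: 1.
All other pairs contribute 0.
Summing the contributions gives betweenness(K) = 9.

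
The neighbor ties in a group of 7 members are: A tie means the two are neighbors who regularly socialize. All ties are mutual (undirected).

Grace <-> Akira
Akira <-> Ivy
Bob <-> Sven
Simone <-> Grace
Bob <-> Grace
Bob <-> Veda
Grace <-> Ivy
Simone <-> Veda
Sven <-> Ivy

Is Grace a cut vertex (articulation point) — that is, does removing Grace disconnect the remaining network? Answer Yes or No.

Even without Grace, every remaining node can still reach every other (the residual graph is connected), so Grace is not a cut vertex.

No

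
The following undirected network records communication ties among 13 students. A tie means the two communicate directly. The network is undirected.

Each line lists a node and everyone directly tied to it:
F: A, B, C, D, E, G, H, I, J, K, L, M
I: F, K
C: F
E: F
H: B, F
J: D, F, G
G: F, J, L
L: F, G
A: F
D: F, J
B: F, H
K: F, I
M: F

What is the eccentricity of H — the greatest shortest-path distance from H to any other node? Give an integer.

Distances from H: A:2, B:1, C:2, D:2, E:2, F:1, G:2, I:2, J:2, K:2, L:2, M:2.
The largest is 2 (to I, M, G, A, L, D, K, E, J, and C), so the eccentricity of H is 2.

2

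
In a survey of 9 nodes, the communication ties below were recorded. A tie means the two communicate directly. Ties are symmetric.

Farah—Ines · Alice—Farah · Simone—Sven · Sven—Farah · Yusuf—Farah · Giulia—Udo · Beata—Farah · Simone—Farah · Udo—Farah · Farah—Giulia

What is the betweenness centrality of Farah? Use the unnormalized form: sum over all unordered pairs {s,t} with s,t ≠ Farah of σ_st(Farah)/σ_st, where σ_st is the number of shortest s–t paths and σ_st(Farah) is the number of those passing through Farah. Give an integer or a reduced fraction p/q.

26

Pairs whose geodesics pass through Farah — Ines–Alice: 1; Ines–Udo: 1; Ines–Giulia: 1; Ines–Beata: 1; Ines–Simone: 1; Ines–Yusuf: 1; Ines–Sven: 1; Alice–Udo: 1; Alice–Giulia: 1; Alice–Beata: 1; Alice–Simone: 1; Alice–Yusuf: 1; Alice–Sven: 1; Udo–Beata: 1 … (+12 more pairs).
All other pairs contribute 0.
Summing the contributions gives betweenness(Farah) = 26.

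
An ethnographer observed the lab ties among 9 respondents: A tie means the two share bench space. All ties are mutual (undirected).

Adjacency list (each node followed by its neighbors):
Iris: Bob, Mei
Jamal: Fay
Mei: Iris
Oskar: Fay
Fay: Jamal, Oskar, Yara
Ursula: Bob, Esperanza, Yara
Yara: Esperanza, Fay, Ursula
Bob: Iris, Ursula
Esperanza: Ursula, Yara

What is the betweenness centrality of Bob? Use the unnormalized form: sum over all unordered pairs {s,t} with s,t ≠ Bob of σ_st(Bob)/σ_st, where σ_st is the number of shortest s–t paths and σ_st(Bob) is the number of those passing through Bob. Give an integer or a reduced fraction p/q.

12

Pairs whose geodesics pass through Bob — Iris–Esperanza: 1; Iris–Fay: 1; Iris–Yara: 1; Iris–Jamal: 1; Iris–Ursula: 1; Iris–Oskar: 1; Esperanza–Mei: 1; Fay–Mei: 1; Yara–Mei: 1; Mei–Jamal: 1; Mei–Ursula: 1; Mei–Oskar: 1.
All other pairs contribute 0.
Summing the contributions gives betweenness(Bob) = 12.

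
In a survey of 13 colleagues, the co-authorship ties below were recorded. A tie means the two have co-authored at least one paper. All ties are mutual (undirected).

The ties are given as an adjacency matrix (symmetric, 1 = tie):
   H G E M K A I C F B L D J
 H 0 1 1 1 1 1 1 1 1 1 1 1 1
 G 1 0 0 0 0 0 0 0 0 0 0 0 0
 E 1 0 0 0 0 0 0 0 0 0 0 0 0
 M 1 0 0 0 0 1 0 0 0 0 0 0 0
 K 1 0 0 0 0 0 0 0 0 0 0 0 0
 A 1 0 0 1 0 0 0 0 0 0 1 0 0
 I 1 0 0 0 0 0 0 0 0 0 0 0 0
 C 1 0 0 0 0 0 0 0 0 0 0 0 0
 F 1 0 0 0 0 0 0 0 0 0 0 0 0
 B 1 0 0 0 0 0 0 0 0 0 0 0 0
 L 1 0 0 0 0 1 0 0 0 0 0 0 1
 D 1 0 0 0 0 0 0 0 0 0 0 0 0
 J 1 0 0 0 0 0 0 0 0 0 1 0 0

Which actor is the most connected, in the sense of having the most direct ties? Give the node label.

Degrees — A:3, B:1, C:1, D:1, E:1, F:1, G:1, H:12, I:1, J:2, K:1, L:3, M:2.
The maximum is 12, attained only by H.

H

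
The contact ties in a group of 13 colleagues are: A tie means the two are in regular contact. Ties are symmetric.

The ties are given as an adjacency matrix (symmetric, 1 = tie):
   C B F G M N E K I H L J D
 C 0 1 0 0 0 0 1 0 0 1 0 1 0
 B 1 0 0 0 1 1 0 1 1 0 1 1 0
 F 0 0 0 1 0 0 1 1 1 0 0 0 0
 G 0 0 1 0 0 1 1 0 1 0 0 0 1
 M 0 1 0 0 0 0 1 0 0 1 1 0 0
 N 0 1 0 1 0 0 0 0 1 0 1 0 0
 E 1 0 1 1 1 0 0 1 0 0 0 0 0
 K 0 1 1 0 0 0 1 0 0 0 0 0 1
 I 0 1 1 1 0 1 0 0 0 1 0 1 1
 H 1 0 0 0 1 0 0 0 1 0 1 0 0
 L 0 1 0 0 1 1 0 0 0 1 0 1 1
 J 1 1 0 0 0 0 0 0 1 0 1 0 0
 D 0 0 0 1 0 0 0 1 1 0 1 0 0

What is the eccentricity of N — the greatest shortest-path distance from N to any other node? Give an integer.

2

Distances from N: B:1, C:2, D:2, E:2, F:2, G:1, H:2, I:1, J:2, K:2, L:1, M:2.
The largest is 2 (to F, H, J, D, C, M, K, and E), so the eccentricity of N is 2.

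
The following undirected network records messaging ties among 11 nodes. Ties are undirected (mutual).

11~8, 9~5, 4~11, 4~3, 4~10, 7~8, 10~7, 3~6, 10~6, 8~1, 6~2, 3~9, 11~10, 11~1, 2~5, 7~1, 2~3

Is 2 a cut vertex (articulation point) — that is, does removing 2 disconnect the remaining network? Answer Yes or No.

Even without 2, every remaining node can still reach every other (the residual graph is connected), so 2 is not a cut vertex.

No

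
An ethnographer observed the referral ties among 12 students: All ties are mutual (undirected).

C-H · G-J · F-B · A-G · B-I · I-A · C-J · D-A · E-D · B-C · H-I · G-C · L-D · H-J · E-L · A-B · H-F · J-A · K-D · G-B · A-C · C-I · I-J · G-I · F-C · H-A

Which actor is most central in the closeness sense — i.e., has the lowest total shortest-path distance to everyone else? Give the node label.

A

Farness (sum of distances to all others) for each node — A:15, B:20, C:18, D:19, E:28, F:26, G:20, H:20, I:19, J:20, K:29, L:28.
The smallest farness is 15, for A, so A has the highest closeness.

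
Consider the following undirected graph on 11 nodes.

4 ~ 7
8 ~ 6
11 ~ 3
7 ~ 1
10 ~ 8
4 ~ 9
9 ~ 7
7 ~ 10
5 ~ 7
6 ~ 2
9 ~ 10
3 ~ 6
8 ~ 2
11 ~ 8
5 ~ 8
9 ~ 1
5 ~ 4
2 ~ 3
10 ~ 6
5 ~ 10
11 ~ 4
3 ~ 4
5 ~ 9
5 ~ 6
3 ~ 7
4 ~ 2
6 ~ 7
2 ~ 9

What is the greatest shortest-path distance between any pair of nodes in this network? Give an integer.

Eccentricity of each node (its greatest distance to any other): 1:3, 2:2, 3:2, 4:2, 5:2, 6:2, 7:2, 8:3, 9:2, 10:2, 11:3.
The maximum eccentricity is 3, realized for instance by the pair 8–1 via 8 – 10 – 9 – 1. So the diameter is 3.

3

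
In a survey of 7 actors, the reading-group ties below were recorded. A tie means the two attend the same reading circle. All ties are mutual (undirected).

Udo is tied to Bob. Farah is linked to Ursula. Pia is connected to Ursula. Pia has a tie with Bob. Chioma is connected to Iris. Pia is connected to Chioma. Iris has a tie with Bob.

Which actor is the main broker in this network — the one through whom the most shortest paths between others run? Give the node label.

Unnormalized betweenness of each node: Bob:13/2, Chioma:3/2, Farah:0, Iris:1, Pia:9, Udo:0, Ursula:5.
Pia has the largest value, 9, making it the main broker — the node through which the most shortest paths run.

Pia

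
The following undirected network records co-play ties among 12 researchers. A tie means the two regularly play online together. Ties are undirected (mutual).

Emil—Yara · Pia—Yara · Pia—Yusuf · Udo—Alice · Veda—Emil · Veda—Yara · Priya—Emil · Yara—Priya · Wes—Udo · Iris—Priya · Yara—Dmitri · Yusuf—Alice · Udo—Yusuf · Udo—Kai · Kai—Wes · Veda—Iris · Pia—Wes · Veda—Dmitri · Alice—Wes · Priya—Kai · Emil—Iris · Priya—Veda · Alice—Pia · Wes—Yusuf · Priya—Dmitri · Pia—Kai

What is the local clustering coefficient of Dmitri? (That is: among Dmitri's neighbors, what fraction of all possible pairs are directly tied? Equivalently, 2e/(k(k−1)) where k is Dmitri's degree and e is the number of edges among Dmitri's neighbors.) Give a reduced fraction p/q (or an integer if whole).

1

Dmitri's neighbors: Priya, Veda, and Yara (k = 3).
Possible neighbor pairs: C(3,2) = 3. Edges among them: Priya–Veda, Priya–Yara, Veda–Yara → e = 3.
Clustering(Dmitri) = 3/3 = 1.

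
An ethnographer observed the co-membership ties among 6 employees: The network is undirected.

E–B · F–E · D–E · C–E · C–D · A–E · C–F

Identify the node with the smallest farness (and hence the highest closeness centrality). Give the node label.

E

Farness (sum of distances to all others) for each node — A:9, B:9, C:7, D:8, E:5, F:8.
The smallest farness is 5, for E, so E has the highest closeness.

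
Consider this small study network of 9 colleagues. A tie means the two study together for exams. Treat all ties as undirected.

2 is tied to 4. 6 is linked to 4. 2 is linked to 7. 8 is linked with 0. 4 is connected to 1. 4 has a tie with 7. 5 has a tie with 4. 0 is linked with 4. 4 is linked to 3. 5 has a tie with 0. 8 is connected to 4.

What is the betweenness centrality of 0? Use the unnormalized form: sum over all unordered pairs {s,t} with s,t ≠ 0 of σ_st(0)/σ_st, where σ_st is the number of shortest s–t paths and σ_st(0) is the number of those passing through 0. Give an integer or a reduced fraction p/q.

Pairs whose geodesics pass through 0 — 8–5: 1/2.
All other pairs contribute 0.
Summing the contributions gives betweenness(0) = 1/2.

1/2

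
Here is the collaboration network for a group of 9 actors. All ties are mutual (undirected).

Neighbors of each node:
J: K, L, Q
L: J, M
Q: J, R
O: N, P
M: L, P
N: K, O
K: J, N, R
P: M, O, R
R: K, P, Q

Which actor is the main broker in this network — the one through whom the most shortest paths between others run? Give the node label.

P

Unnormalized betweenness of each node: J:17/3, K:37/6, L:7/3, M:8/3, N:2, O:2, P:22/3, Q:7/6, R:17/3.
P has the largest value, 22/3, making it the main broker — the node through which the most shortest paths run.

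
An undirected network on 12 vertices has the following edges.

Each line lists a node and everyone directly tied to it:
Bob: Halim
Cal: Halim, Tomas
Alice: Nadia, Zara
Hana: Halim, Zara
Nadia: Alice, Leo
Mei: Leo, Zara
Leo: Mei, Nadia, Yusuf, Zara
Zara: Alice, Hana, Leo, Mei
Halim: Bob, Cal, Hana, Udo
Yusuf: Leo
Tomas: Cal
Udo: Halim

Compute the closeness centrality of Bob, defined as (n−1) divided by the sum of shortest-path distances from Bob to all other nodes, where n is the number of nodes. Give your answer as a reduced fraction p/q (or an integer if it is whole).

Distances from Bob: Alice:4, Cal:2, Halim:1, Hana:2, Leo:4, Mei:4, Nadia:5, Tomas:3, Udo:2, Yusuf:5, Zara:3. Sum = 35.
n = 12, so closeness = 11/35.

11/35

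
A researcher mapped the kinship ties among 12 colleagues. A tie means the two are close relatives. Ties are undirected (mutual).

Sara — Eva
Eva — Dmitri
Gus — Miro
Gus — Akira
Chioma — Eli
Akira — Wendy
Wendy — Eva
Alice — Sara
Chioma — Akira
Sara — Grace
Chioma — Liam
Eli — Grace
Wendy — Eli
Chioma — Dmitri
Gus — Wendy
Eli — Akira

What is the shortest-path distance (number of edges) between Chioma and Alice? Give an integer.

One shortest route is Chioma – Eli – Grace – Sara – Alice, which uses 4 edges, and at distance 3 from Chioma we only reach {Miro, Sara}, which does not include Alice. So d(Chioma,Alice) = 4.

4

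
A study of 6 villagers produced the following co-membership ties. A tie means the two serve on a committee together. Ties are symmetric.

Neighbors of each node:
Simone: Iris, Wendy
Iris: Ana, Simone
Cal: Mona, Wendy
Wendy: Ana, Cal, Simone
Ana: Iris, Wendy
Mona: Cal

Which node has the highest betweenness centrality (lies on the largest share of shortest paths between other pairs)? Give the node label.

Unnormalized betweenness of each node: Ana:3/2, Cal:4, Iris:1/2, Mona:0, Simone:3/2, Wendy:13/2.
Wendy has the largest value, 13/2, making it the main broker — the node through which the most shortest paths run.

Wendy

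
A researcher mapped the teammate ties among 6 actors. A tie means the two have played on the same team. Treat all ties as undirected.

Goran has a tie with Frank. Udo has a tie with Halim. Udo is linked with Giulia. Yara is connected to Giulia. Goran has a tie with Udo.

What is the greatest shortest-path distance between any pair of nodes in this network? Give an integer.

Eccentricity of each node (its greatest distance to any other): Frank:4, Giulia:3, Goran:3, Halim:3, Udo:2, Yara:4.
The maximum eccentricity is 4, realized for instance by the pair Yara–Frank via Yara – Giulia – Udo – Goran – Frank. So the diameter is 4.

4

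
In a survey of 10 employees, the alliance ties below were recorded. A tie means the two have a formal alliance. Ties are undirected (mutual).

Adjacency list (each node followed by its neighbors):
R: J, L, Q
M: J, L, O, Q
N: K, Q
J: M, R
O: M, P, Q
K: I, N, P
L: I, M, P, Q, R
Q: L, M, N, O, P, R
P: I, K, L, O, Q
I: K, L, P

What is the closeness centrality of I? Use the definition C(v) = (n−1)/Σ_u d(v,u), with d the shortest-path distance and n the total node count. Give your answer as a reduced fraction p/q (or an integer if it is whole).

9/16

Distances from I: J:3, K:1, L:1, M:2, N:2, O:2, P:1, Q:2, R:2. Sum = 16.
n = 10, so closeness = 9/16.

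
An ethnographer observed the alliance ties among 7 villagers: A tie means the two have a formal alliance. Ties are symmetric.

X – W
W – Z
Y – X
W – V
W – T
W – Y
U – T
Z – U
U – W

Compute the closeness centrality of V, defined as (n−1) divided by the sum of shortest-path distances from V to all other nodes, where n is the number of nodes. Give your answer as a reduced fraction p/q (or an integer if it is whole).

6/11

Distances from V: T:2, U:2, W:1, X:2, Y:2, Z:2. Sum = 11.
n = 7, so closeness = 6/11.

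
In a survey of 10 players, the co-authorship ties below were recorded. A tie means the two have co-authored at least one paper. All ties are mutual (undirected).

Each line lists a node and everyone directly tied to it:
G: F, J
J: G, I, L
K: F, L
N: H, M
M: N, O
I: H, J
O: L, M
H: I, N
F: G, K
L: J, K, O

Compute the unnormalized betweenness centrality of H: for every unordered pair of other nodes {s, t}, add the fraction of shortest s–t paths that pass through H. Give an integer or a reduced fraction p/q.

Pairs whose geodesics pass through H — M–I: 1; N–I: 1; N–J: 1; N–G: 1; N–F: 1/2.
All other pairs contribute 0.
Summing the contributions gives betweenness(H) = 9/2.

9/2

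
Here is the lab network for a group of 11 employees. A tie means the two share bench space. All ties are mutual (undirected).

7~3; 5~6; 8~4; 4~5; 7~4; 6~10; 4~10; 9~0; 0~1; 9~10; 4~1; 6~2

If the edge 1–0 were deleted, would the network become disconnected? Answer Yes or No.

No

Even without that edge, 1 still reaches 0 via 1 – 4 – 10 – 9 – 0, so the network stays connected. Not a bridge.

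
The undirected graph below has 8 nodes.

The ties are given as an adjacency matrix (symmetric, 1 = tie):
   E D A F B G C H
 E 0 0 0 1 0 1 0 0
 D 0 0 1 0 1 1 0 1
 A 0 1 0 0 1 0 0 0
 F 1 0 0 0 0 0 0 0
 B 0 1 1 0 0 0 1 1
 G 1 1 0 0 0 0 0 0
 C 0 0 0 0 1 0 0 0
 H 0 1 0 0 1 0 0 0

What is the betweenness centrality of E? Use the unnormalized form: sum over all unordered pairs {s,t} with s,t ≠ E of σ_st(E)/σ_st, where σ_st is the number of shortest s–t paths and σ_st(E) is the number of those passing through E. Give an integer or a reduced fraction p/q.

6

Pairs whose geodesics pass through E — D–F: 1; A–F: 1; F–B: 1; F–G: 1; F–C: 1; F–H: 1.
All other pairs contribute 0.
Summing the contributions gives betweenness(E) = 6.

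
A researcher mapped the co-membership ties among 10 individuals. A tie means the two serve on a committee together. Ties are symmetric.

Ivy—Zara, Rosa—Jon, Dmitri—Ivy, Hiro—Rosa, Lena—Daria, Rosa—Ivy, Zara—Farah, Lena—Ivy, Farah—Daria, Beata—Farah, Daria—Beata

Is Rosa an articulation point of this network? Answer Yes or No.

Yes

Removing Rosa leaves {Beata, Daria, Dmitri, Farah, Ivy, Lena, and Zara} with no path to {Jon}, so the network splits into 3 components. Rosa is a cut vertex.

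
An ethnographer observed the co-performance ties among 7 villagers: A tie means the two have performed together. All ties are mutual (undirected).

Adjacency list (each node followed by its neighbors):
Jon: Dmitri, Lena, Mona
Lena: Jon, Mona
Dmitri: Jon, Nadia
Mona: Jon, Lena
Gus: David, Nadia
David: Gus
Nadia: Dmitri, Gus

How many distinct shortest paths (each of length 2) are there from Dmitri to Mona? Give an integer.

The shortest distance is 2, and the only length-2 path is Dmitri–Jon–Mona. So there is exactly 1 shortest path.

1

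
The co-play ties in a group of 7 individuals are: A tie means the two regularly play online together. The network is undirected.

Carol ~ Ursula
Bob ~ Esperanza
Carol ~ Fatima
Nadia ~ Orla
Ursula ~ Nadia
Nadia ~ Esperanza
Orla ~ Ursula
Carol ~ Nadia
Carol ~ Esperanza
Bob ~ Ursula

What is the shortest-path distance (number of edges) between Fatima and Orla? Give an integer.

One shortest route is Fatima – Carol – Nadia – Orla, which uses 3 edges, and at distance 2 from Fatima we only reach {Esperanza, Nadia, Ursula}, which does not include Orla. So d(Fatima,Orla) = 3.

3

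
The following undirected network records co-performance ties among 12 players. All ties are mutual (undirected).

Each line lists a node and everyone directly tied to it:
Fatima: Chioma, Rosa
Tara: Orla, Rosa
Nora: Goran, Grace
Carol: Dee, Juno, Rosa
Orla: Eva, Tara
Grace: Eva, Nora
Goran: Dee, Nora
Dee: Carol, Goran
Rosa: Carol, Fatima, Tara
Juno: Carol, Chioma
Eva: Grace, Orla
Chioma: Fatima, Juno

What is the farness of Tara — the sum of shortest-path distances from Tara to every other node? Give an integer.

Distances from Tara: Carol:2, Chioma:3, Dee:3, Eva:2, Fatima:2, Goran:4, Grace:3, Juno:3, Nora:4, Orla:1, Rosa:1.
Sum = 2 + 3 + 3 + 2 + 2 + 4 + 3 + 3 + 4 + 1 + 1 = 28.

28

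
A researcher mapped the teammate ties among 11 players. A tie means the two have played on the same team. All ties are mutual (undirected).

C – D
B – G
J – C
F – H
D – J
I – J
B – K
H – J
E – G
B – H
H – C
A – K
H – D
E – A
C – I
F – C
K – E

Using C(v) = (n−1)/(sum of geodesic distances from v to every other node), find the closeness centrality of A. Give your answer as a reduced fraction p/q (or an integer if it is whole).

Distances from A: B:2, C:4, D:4, E:1, F:4, G:2, H:3, I:5, J:4, K:1. Sum = 30.
n = 11, so closeness = 10/30 = 1/3.

1/3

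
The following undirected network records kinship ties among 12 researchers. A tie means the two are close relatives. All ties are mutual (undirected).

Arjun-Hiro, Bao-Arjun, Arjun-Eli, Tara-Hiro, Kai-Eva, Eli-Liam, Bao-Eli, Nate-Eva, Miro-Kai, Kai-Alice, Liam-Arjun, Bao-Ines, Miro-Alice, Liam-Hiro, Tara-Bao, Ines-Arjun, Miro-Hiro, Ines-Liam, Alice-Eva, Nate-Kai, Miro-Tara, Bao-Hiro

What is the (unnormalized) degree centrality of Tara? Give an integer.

Tara is directly tied to Bao, Hiro, and Miro. That is 3 neighbors, so the degree of Tara is 3.

3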